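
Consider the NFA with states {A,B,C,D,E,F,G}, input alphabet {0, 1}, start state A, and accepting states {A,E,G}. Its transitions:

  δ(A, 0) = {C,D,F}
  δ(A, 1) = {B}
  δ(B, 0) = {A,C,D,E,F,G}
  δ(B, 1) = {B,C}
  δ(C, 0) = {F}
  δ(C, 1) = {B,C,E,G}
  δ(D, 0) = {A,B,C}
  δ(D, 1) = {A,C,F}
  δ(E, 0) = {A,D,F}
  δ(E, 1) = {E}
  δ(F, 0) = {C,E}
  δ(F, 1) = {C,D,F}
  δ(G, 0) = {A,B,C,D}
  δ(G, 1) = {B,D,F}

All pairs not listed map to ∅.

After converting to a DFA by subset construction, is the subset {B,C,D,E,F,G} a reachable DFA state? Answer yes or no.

Start state of the DFA: {A}.
{A} --0--> {C,D,F}  [new]
{A} --1--> {B}  [new]
{C,D,F} --0--> {A,B,C,E,F}  [new]
{C,D,F} --1--> {A,B,C,D,E,F,G}  [new]
{B} --0--> {A,C,D,E,F,G}  [new]
{B} --1--> {B,C}  [new]
{A,B,C,E,F} --0--> {A,C,D,E,F,G}  [seen]
{A,B,C,E,F} --1--> {B,C,D,E,F,G}  [new]
{A,B,C,D,E,F,G} --0--> {A,B,C,D,E,F,G}  [seen]
{A,B,C,D,E,F,G} --1--> {A,B,C,D,E,F,G}  [seen]
{A,C,D,E,F,G} --0--> {A,B,C,D,E,F}  [new]
{A,C,D,E,F,G} --1--> {A,B,C,D,E,F,G}  [seen]
{B,C} --0--> {A,C,D,E,F,G}  [seen]
{B,C} --1--> {B,C,E,G}  [new]
{B,C,D,E,F,G} --0--> {A,B,C,D,E,F,G}  [seen]
{B,C,D,E,F,G} --1--> {A,B,C,D,E,F,G}  [seen]
{A,B,C,D,E,F} --0--> {A,B,C,D,E,F,G}  [seen]
{A,B,C,D,E,F} --1--> {A,B,C,D,E,F,G}  [seen]
{B,C,E,G} --0--> {A,B,C,D,E,F,G}  [seen]
{B,C,E,G} --1--> {B,C,D,E,F,G}  [seen]
Reachable DFA states: {A}, {C,D,F}, {B}, {A,B,C,E,F}, {A,B,C,D,E,F,G}, {A,C,D,E,F,G}, {B,C}, {B,C,D,E,F,G}, {A,B,C,D,E,F}, {B,C,E,G}.
{B,C,D,E,F,G} is among them.

yes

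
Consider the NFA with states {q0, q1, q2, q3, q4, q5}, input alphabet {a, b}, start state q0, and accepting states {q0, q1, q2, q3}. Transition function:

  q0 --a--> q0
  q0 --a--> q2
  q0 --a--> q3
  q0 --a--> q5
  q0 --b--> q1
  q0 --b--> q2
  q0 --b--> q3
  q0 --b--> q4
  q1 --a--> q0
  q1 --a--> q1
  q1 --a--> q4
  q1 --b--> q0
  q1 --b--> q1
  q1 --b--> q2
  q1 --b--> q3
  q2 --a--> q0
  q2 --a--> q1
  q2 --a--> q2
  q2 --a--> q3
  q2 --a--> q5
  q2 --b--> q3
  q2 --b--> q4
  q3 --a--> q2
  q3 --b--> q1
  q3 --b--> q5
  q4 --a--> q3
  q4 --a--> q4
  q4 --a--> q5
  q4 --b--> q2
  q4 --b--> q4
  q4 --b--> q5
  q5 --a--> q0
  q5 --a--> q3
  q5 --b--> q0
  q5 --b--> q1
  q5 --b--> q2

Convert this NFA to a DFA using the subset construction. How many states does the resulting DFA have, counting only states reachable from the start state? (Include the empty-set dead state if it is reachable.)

Start state of the DFA: {q0}.
{q0} --a--> {q0, q2, q3, q5}  [new]
{q0} --b--> {q1, q2, q3, q4}  [new]
{q0, q2, q3, q5} --a--> {q0, q1, q2, q3, q5}  [new]
{q0, q2, q3, q5} --b--> {q0, q1, q2, q3, q4, q5}  [new]
{q1, q2, q3, q4} --a--> {q0, q1, q2, q3, q4, q5}  [seen]
{q1, q2, q3, q4} --b--> {q0, q1, q2, q3, q4, q5}  [seen]
{q0, q1, q2, q3, q5} --a--> {q0, q1, q2, q3, q4, q5}  [seen]
{q0, q1, q2, q3, q5} --b--> {q0, q1, q2, q3, q4, q5}  [seen]
{q0, q1, q2, q3, q4, q5} --a--> {q0, q1, q2, q3, q4, q5}  [seen]
{q0, q1, q2, q3, q4, q5} --b--> {q0, q1, q2, q3, q4, q5}  [seen]
Reachable DFA states: {q0}, {q0, q2, q3, q5}, {q1, q2, q3, q4}, {q0, q1, q2, q3, q5}, {q0, q1, q2, q3, q4, q5}.

5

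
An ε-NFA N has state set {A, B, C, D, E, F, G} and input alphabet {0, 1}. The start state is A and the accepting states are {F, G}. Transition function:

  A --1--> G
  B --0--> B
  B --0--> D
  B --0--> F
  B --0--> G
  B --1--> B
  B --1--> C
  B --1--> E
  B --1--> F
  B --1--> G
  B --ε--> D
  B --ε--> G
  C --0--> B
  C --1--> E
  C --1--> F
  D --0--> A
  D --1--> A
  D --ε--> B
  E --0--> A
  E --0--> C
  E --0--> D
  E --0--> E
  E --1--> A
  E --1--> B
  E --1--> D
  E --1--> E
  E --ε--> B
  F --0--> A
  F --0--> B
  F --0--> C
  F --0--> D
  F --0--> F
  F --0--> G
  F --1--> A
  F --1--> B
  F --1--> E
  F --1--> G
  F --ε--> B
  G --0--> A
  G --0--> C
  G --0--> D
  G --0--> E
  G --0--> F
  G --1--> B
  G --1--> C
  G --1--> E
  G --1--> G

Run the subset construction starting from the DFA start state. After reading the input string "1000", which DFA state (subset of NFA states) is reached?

{A, B, C, D, E, F, G}

Start: {A}.
δ(A,1) = {G}.
Union: {G}.
After 1: {G}.
δ(G,0) = {A, C, D, E, F}.
Union: {A, C, D, E, F}.
ε-closure gives {A, B, C, D, E, F, G}.
After 0: {A, B, C, D, E, F, G}.
δ(A,0) = ∅; δ(B,0) = {B, D, F, G}; δ(C,0) = {B}; δ(D,0) = {A}; δ(E,0) = {A, C, D, E}; δ(F,0) = {A, B, C, D, F, G}; δ(G,0) = {A, C, D, E, F}.
Union: {A, B, C, D, E, F, G}.
After 0: {A, B, C, D, E, F, G}.
δ(A,0) = ∅; δ(B,0) = {B, D, F, G}; δ(C,0) = {B}; δ(D,0) = {A}; δ(E,0) = {A, C, D, E}; δ(F,0) = {A, B, C, D, F, G}; δ(G,0) = {A, C, D, E, F}.
Union: {A, B, C, D, E, F, G}.
After 0: {A, B, C, D, E, F, G}.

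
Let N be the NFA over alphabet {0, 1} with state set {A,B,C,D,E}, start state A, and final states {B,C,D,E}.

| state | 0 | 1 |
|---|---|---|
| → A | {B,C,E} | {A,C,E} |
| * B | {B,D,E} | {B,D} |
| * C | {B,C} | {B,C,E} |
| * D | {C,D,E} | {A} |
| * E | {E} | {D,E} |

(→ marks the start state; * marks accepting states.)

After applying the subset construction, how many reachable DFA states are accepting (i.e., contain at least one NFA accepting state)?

Start state of the DFA: {A}.
{A} --0--> {B,C,E}  [new]
{A} --1--> {A,C,E}  [new]
{B,C,E} --0--> {B,C,D,E}  [new]
{B,C,E} --1--> {B,C,D,E}  [seen]
{A,C,E} --0--> {B,C,E}  [seen]
{A,C,E} --1--> {A,B,C,D,E}  [new]
{B,C,D,E} --0--> {B,C,D,E}  [seen]
{B,C,D,E} --1--> {A,B,C,D,E}  [seen]
{A,B,C,D,E} --0--> {B,C,D,E}  [seen]
{A,B,C,D,E} --1--> {A,B,C,D,E}  [seen]
Reachable DFA states: {A}, {B,C,E}, {A,C,E}, {B,C,D,E}, {A,B,C,D,E}.
Accepting DFA states (contain an NFA accepting state): {B,C,E}, {A,C,E}, {B,C,D,E}, {A,B,C,D,E}.

4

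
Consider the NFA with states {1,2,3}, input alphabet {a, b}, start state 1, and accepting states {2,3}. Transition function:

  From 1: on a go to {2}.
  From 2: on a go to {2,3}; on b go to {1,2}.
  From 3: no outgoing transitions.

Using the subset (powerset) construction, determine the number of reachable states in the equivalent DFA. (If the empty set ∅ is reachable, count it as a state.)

Start state of the DFA: {1}.
{1} --a--> {2}  [new]
{1} --b--> ∅  [new]
{2} --a--> {2,3}  [new]
{2} --b--> {1,2}  [new]
∅ --a--> ∅  [seen]
∅ --b--> ∅  [seen]
{2,3} --a--> {2,3}  [seen]
{2,3} --b--> {1,2}  [seen]
{1,2} --a--> {2,3}  [seen]
{1,2} --b--> {1,2}  [seen]
Reachable DFA states: {1}, {2}, ∅, {2,3}, {1,2}.

5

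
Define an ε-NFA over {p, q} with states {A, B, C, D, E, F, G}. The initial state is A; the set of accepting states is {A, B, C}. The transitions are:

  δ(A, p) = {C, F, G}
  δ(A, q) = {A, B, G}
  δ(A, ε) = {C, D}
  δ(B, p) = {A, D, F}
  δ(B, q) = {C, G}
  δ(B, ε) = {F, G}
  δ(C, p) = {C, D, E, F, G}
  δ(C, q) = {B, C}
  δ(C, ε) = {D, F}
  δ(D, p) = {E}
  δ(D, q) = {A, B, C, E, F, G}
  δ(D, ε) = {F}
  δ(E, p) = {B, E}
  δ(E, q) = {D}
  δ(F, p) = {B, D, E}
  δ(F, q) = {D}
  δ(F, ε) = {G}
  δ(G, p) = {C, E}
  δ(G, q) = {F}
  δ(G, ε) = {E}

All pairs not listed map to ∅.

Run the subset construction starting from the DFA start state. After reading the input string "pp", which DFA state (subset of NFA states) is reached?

Start: {A, C, D, E, F, G}.
δ(A,p) = {C, F, G}; δ(C,p) = {C, D, E, F, G}; δ(D,p) = {E}; δ(E,p) = {B, E}; δ(F,p) = {B, D, E}; δ(G,p) = {C, E}.
Union: {B, C, D, E, F, G}.
After p: {B, C, D, E, F, G}.
δ(B,p) = {A, D, F}; δ(C,p) = {C, D, E, F, G}; δ(D,p) = {E}; δ(E,p) = {B, E}; δ(F,p) = {B, D, E}; δ(G,p) = {C, E}.
Union: {A, B, C, D, E, F, G}.
After p: {A, B, C, D, E, F, G}.

{A, B, C, D, E, F, G}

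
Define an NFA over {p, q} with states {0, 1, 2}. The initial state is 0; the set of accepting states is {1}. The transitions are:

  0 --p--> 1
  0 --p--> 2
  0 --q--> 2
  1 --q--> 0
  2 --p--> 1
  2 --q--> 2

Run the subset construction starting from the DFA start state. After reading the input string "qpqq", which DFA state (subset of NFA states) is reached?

Start: {0}.
δ(0,q) = {2}.
Union: {2}.
After q: {2}.
δ(2,p) = {1}.
Union: {1}.
After p: {1}.
δ(1,q) = {0}.
Union: {0}.
After q: {0}.
δ(0,q) = {2}.
Union: {2}.
After q: {2}.

{2}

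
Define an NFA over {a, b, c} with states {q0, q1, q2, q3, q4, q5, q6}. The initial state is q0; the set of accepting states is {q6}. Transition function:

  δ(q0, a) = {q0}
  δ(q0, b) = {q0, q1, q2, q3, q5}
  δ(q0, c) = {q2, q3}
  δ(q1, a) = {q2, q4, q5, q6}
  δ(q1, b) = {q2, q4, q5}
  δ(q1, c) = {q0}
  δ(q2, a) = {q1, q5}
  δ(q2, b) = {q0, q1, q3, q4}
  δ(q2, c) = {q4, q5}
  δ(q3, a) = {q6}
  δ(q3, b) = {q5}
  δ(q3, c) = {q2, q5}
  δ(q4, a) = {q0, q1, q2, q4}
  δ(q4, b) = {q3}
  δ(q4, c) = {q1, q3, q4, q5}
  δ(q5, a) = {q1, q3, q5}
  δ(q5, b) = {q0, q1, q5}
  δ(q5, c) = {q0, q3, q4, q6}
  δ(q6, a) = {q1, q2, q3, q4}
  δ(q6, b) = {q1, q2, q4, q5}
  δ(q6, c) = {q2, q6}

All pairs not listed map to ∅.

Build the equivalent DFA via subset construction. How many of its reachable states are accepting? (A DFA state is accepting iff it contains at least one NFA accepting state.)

6

Start state of the DFA: {q0}.
{q0} --a--> {q0}  [seen]
{q0} --b--> {q0, q1, q2, q3, q5}  [new]
{q0} --c--> {q2, q3}  [new]
{q0, q1, q2, q3, q5} --a--> {q0, q1, q2, q3, q4, q5, q6}  [new]
{q0, q1, q2, q3, q5} --b--> {q0, q1, q2, q3, q4, q5}  [new]
{q0, q1, q2, q3, q5} --c--> {q0, q2, q3, q4, q5, q6}  [new]
{q2, q3} --a--> {q1, q5, q6}  [new]
{q2, q3} --b--> {q0, q1, q3, q4, q5}  [new]
{q2, q3} --c--> {q2, q4, q5}  [new]
{q0, q1, q2, q3, q4, q5, q6} --a--> {q0, q1, q2, q3, q4, q5, q6}  [seen]
{q0, q1, q2, q3, q4, q5, q6} --b--> {q0, q1, q2, q3, q4, q5}  [seen]
{q0, q1, q2, q3, q4, q5, q6} --c--> {q0, q1, q2, q3, q4, q5, q6}  [seen]
{q0, q1, q2, q3, q4, q5} --a--> {q0, q1, q2, q3, q4, q5, q6}  [seen]
{q0, q1, q2, q3, q4, q5} --b--> {q0, q1, q2, q3, q4, q5}  [seen]
{q0, q1, q2, q3, q4, q5} --c--> {q0, q1, q2, q3, q4, q5, q6}  [seen]
{q0, q2, q3, q4, q5, q6} --a--> {q0, q1, q2, q3, q4, q5, q6}  [seen]
{q0, q2, q3, q4, q5, q6} --b--> {q0, q1, q2, q3, q4, q5}  [seen]
{q0, q2, q3, q4, q5, q6} --c--> {q0, q1, q2, q3, q4, q5, q6}  [seen]
{q1, q5, q6} --a--> {q1, q2, q3, q4, q5, q6}  [new]
{q1, q5, q6} --b--> {q0, q1, q2, q4, q5}  [new]
{q1, q5, q6} --c--> {q0, q2, q3, q4, q6}  [new]
{q0, q1, q3, q4, q5} --a--> {q0, q1, q2, q3, q4, q5, q6}  [seen]
{q0, q1, q3, q4, q5} --b--> {q0, q1, q2, q3, q4, q5}  [seen]
{q0, q1, q3, q4, q5} --c--> {q0, q1, q2, q3, q4, q5, q6}  [seen]
{q2, q4, q5} --a--> {q0, q1, q2, q3, q4, q5}  [seen]
{q2, q4, q5} --b--> {q0, q1, q3, q4, q5}  [seen]
{q2, q4, q5} --c--> {q0, q1, q3, q4, q5, q6}  [new]
{q1, q2, q3, q4, q5, q6} --a--> {q0, q1, q2, q3, q4, q5, q6}  [seen]
{q1, q2, q3, q4, q5, q6} --b--> {q0, q1, q2, q3, q4, q5}  [seen]
{q1, q2, q3, q4, q5, q6} --c--> {q0, q1, q2, q3, q4, q5, q6}  [seen]
{q0, q1, q2, q4, q5} --a--> {q0, q1, q2, q3, q4, q5, q6}  [seen]
{q0, q1, q2, q4, q5} --b--> {q0, q1, q2, q3, q4, q5}  [seen]
{q0, q1, q2, q4, q5} --c--> {q0, q1, q2, q3, q4, q5, q6}  [seen]
{q0, q2, q3, q4, q6} --a--> {q0, q1, q2, q3, q4, q5, q6}  [seen]
{q0, q2, q3, q4, q6} --b--> {q0, q1, q2, q3, q4, q5}  [seen]
{q0, q2, q3, q4, q6} --c--> {q1, q2, q3, q4, q5, q6}  [seen]
{q0, q1, q3, q4, q5, q6} --a--> {q0, q1, q2, q3, q4, q5, q6}  [seen]
{q0, q1, q3, q4, q5, q6} --b--> {q0, q1, q2, q3, q4, q5}  [seen]
{q0, q1, q3, q4, q5, q6} --c--> {q0, q1, q2, q3, q4, q5, q6}  [seen]
Reachable DFA states: {q0}, {q0, q1, q2, q3, q5}, {q2, q3}, {q0, q1, q2, q3, q4, q5, q6}, {q0, q1, q2, q3, q4, q5}, {q0, q2, q3, q4, q5, q6}, {q1, q5, q6}, {q0, q1, q3, q4, q5}, {q2, q4, q5}, {q1, q2, q3, q4, q5, q6}, {q0, q1, q2, q4, q5}, {q0, q2, q3, q4, q6}, {q0, q1, q3, q4, q5, q6}.
Accepting DFA states (contain an NFA accepting state): {q0, q1, q2, q3, q4, q5, q6}, {q0, q2, q3, q4, q5, q6}, {q1, q5, q6}, {q1, q2, q3, q4, q5, q6}, {q0, q2, q3, q4, q6}, {q0, q1, q3, q4, q5, q6}.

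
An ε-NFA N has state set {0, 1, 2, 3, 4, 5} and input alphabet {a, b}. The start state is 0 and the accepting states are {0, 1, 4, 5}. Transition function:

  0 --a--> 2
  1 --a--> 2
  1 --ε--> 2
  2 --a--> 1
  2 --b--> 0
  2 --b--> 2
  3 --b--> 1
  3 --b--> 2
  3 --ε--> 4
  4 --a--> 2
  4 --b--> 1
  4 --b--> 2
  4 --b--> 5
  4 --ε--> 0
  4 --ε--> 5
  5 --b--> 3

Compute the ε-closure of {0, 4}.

Begin with {0, 4}.
4 →ε {0, 5}; add 5.
ε-closure = {0, 4, 5}.

{0, 4, 5}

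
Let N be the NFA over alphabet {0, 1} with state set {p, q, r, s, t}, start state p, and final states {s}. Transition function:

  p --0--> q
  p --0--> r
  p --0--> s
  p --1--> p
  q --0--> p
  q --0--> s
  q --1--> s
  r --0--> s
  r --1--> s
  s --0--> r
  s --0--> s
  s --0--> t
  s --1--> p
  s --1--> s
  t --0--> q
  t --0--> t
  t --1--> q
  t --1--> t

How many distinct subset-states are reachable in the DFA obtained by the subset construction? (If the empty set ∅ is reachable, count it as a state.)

7

Start state of the DFA: {p}.
{p} --0--> {q, r, s}  [new]
{p} --1--> {p}  [seen]
{q, r, s} --0--> {p, r, s, t}  [new]
{q, r, s} --1--> {p, s}  [new]
{p, r, s, t} --0--> {q, r, s, t}  [new]
{p, r, s, t} --1--> {p, q, s, t}  [new]
{p, s} --0--> {q, r, s, t}  [seen]
{p, s} --1--> {p, s}  [seen]
{q, r, s, t} --0--> {p, q, r, s, t}  [new]
{q, r, s, t} --1--> {p, q, s, t}  [seen]
{p, q, s, t} --0--> {p, q, r, s, t}  [seen]
{p, q, s, t} --1--> {p, q, s, t}  [seen]
{p, q, r, s, t} --0--> {p, q, r, s, t}  [seen]
{p, q, r, s, t} --1--> {p, q, s, t}  [seen]
Reachable DFA states: {p}, {q, r, s}, {p, r, s, t}, {p, s}, {q, r, s, t}, {p, q, s, t}, {p, q, r, s, t}.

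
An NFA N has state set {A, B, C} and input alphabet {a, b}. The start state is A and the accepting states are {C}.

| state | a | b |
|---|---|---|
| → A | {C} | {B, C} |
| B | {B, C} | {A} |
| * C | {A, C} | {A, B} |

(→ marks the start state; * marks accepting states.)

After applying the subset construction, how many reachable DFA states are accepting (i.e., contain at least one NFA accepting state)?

4

Start state of the DFA: {A}.
{A} --a--> {C}  [new]
{A} --b--> {B, C}  [new]
{C} --a--> {A, C}  [new]
{C} --b--> {A, B}  [new]
{B, C} --a--> {A, B, C}  [new]
{B, C} --b--> {A, B}  [seen]
{A, C} --a--> {A, C}  [seen]
{A, C} --b--> {A, B, C}  [seen]
{A, B} --a--> {B, C}  [seen]
{A, B} --b--> {A, B, C}  [seen]
{A, B, C} --a--> {A, B, C}  [seen]
{A, B, C} --b--> {A, B, C}  [seen]
Reachable DFA states: {A}, {C}, {B, C}, {A, C}, {A, B}, {A, B, C}.
Accepting DFA states (contain an NFA accepting state): {C}, {B, C}, {A, C}, {A, B, C}.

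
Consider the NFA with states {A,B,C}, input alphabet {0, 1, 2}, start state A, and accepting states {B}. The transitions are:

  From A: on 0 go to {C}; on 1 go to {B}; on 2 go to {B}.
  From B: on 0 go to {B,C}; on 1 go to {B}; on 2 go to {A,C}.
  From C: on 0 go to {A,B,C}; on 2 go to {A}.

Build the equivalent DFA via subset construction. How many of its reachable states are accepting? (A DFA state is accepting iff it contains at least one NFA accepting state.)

4

Start state of the DFA: {A}.
{A} --0--> {C}  [new]
{A} --1--> {B}  [new]
{A} --2--> {B}  [seen]
{C} --0--> {A,B,C}  [new]
{C} --1--> ∅  [new]
{C} --2--> {A}  [seen]
{B} --0--> {B,C}  [new]
{B} --1--> {B}  [seen]
{B} --2--> {A,C}  [new]
{A,B,C} --0--> {A,B,C}  [seen]
{A,B,C} --1--> {B}  [seen]
{A,B,C} --2--> {A,B,C}  [seen]
∅ --0--> ∅  [seen]
∅ --1--> ∅  [seen]
∅ --2--> ∅  [seen]
{B,C} --0--> {A,B,C}  [seen]
{B,C} --1--> {B}  [seen]
{B,C} --2--> {A,C}  [seen]
{A,C} --0--> {A,B,C}  [seen]
{A,C} --1--> {B}  [seen]
{A,C} --2--> {A,B}  [new]
{A,B} --0--> {B,C}  [seen]
{A,B} --1--> {B}  [seen]
{A,B} --2--> {A,B,C}  [seen]
Reachable DFA states: {A}, {C}, {B}, {A,B,C}, ∅, {B,C}, {A,C}, {A,B}.
Accepting DFA states (contain an NFA accepting state): {B}, {A,B,C}, {B,C}, {A,B}.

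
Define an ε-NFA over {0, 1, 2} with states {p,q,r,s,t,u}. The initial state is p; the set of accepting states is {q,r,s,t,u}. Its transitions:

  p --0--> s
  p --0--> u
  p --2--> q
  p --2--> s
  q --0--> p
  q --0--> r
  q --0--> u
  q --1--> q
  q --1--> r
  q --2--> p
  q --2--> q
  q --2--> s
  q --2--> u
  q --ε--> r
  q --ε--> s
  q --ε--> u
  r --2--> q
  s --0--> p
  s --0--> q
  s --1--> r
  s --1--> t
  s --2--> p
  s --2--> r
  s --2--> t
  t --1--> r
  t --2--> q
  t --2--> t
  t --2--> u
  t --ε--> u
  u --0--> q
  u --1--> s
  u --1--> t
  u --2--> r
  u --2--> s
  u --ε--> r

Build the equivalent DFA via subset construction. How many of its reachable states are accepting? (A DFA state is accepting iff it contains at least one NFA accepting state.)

Start state of the DFA: {p} (ε-closure of the NFA start).
{p} --0--> {r,s,u}  [new]
{p} --1--> ∅  [new]
{p} --2--> {q,r,s,u}  [new]
{r,s,u} --0--> {p,q,r,s,u}  [new]
{r,s,u} --1--> {r,s,t,u}  [new]
{r,s,u} --2--> {p,q,r,s,t,u}  [new]
∅ --0--> ∅  [seen]
∅ --1--> ∅  [seen]
∅ --2--> ∅  [seen]
{q,r,s,u} --0--> {p,q,r,s,u}  [seen]
{q,r,s,u} --1--> {q,r,s,t,u}  [new]
{q,r,s,u} --2--> {p,q,r,s,t,u}  [seen]
{p,q,r,s,u} --0--> {p,q,r,s,u}  [seen]
{p,q,r,s,u} --1--> {q,r,s,t,u}  [seen]
{p,q,r,s,u} --2--> {p,q,r,s,t,u}  [seen]
{r,s,t,u} --0--> {p,q,r,s,u}  [seen]
{r,s,t,u} --1--> {r,s,t,u}  [seen]
{r,s,t,u} --2--> {p,q,r,s,t,u}  [seen]
{p,q,r,s,t,u} --0--> {p,q,r,s,u}  [seen]
{p,q,r,s,t,u} --1--> {q,r,s,t,u}  [seen]
{p,q,r,s,t,u} --2--> {p,q,r,s,t,u}  [seen]
{q,r,s,t,u} --0--> {p,q,r,s,u}  [seen]
{q,r,s,t,u} --1--> {q,r,s,t,u}  [seen]
{q,r,s,t,u} --2--> {p,q,r,s,t,u}  [seen]
Reachable DFA states: {p}, {r,s,u}, ∅, {q,r,s,u}, {p,q,r,s,u}, {r,s,t,u}, {p,q,r,s,t,u}, {q,r,s,t,u}.
Accepting DFA states (contain an NFA accepting state): {r,s,u}, {q,r,s,u}, {p,q,r,s,u}, {r,s,t,u}, {p,q,r,s,t,u}, {q,r,s,t,u}.

6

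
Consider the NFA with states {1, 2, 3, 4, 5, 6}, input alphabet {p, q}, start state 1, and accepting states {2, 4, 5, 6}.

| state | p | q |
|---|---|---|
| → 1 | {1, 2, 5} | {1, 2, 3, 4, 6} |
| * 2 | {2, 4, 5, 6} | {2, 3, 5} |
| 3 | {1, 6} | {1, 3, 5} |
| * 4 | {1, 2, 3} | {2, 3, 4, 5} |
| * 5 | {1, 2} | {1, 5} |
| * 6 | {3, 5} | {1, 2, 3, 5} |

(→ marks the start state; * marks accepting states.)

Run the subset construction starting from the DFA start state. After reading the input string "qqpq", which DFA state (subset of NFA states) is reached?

Start: {1}.
δ(1,q) = {1, 2, 3, 4, 6}.
Union: {1, 2, 3, 4, 6}.
After q: {1, 2, 3, 4, 6}.
δ(1,q) = {1, 2, 3, 4, 6}; δ(2,q) = {2, 3, 5}; δ(3,q) = {1, 3, 5}; δ(4,q) = {2, 3, 4, 5}; δ(6,q) = {1, 2, 3, 5}.
Union: {1, 2, 3, 4, 5, 6}.
After q: {1, 2, 3, 4, 5, 6}.
δ(1,p) = {1, 2, 5}; δ(2,p) = {2, 4, 5, 6}; δ(3,p) = {1, 6}; δ(4,p) = {1, 2, 3}; δ(5,p) = {1, 2}; δ(6,p) = {3, 5}.
Union: {1, 2, 3, 4, 5, 6}.
After p: {1, 2, 3, 4, 5, 6}.
δ(1,q) = {1, 2, 3, 4, 6}; δ(2,q) = {2, 3, 5}; δ(3,q) = {1, 3, 5}; δ(4,q) = {2, 3, 4, 5}; δ(5,q) = {1, 5}; δ(6,q) = {1, 2, 3, 5}.
Union: {1, 2, 3, 4, 5, 6}.
After q: {1, 2, 3, 4, 5, 6}.

{1, 2, 3, 4, 5, 6}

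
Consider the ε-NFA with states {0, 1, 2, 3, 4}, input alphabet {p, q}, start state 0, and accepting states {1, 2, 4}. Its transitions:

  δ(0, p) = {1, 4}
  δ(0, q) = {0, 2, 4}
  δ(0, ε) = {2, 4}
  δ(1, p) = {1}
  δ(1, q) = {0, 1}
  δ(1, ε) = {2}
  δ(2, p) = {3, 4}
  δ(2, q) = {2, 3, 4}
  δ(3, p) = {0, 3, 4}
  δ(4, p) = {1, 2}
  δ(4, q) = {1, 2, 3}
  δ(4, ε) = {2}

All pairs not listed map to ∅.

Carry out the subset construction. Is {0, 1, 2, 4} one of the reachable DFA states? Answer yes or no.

Start state of the DFA: {0, 2, 4} (ε-closure of the NFA start).
{0, 2, 4} --p--> {1, 2, 3, 4}  [new]
{0, 2, 4} --q--> {0, 1, 2, 3, 4}  [new]
{1, 2, 3, 4} --p--> {0, 1, 2, 3, 4}  [seen]
{1, 2, 3, 4} --q--> {0, 1, 2, 3, 4}  [seen]
{0, 1, 2, 3, 4} --p--> {0, 1, 2, 3, 4}  [seen]
{0, 1, 2, 3, 4} --q--> {0, 1, 2, 3, 4}  [seen]
Reachable DFA states: {0, 2, 4}, {1, 2, 3, 4}, {0, 1, 2, 3, 4}.
{0, 1, 2, 4} is not among them.

no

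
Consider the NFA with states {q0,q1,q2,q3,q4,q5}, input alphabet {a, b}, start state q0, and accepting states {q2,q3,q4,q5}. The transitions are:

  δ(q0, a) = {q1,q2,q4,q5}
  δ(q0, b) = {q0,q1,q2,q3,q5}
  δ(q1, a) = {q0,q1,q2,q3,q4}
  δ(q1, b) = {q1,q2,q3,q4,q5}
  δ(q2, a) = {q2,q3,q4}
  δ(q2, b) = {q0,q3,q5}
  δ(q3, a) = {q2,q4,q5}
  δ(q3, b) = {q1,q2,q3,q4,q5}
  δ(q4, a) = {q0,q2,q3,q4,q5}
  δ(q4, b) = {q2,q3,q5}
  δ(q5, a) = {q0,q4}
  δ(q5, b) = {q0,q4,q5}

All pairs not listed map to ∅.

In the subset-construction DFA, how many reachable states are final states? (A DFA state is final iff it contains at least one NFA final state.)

Start state of the DFA: {q0}.
{q0} --a--> {q1,q2,q4,q5}  [new]
{q0} --b--> {q0,q1,q2,q3,q5}  [new]
{q1,q2,q4,q5} --a--> {q0,q1,q2,q3,q4,q5}  [new]
{q1,q2,q4,q5} --b--> {q0,q1,q2,q3,q4,q5}  [seen]
{q0,q1,q2,q3,q5} --a--> {q0,q1,q2,q3,q4,q5}  [seen]
{q0,q1,q2,q3,q5} --b--> {q0,q1,q2,q3,q4,q5}  [seen]
{q0,q1,q2,q3,q4,q5} --a--> {q0,q1,q2,q3,q4,q5}  [seen]
{q0,q1,q2,q3,q4,q5} --b--> {q0,q1,q2,q3,q4,q5}  [seen]
Reachable DFA states: {q0}, {q1,q2,q4,q5}, {q0,q1,q2,q3,q5}, {q0,q1,q2,q3,q4,q5}.
Accepting DFA states (contain an NFA accepting state): {q1,q2,q4,q5}, {q0,q1,q2,q3,q5}, {q0,q1,q2,q3,q4,q5}.

3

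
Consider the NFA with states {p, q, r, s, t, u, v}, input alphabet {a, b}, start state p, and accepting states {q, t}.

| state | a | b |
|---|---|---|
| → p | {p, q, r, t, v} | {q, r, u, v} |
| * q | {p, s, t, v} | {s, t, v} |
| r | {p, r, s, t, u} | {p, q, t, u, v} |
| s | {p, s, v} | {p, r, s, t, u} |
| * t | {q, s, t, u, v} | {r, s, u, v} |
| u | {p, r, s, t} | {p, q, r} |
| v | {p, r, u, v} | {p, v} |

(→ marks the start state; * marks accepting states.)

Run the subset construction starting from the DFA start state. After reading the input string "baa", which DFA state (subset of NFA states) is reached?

{p, q, r, s, t, u, v}

Start: {p}.
δ(p,b) = {q, r, u, v}.
Union: {q, r, u, v}.
After b: {q, r, u, v}.
δ(q,a) = {p, s, t, v}; δ(r,a) = {p, r, s, t, u}; δ(u,a) = {p, r, s, t}; δ(v,a) = {p, r, u, v}.
Union: {p, r, s, t, u, v}.
After a: {p, r, s, t, u, v}.
δ(p,a) = {p, q, r, t, v}; δ(r,a) = {p, r, s, t, u}; δ(s,a) = {p, s, v}; δ(t,a) = {q, s, t, u, v}; δ(u,a) = {p, r, s, t}; δ(v,a) = {p, r, u, v}.
Union: {p, q, r, s, t, u, v}.
After a: {p, q, r, s, t, u, v}.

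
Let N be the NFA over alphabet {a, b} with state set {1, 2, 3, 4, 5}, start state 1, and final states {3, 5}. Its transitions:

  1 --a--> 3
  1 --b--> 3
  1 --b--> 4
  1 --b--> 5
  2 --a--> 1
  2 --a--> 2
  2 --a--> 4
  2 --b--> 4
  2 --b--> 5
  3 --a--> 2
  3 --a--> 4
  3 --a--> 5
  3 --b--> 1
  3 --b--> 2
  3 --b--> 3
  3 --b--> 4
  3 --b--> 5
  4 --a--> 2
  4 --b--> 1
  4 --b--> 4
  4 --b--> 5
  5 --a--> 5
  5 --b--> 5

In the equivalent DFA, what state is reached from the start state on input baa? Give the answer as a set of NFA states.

Start: {1}.
δ(1,b) = {3, 4, 5}.
Union: {3, 4, 5}.
After b: {3, 4, 5}.
δ(3,a) = {2, 4, 5}; δ(4,a) = {2}; δ(5,a) = {5}.
Union: {2, 4, 5}.
After a: {2, 4, 5}.
δ(2,a) = {1, 2, 4}; δ(4,a) = {2}; δ(5,a) = {5}.
Union: {1, 2, 4, 5}.
After a: {1, 2, 4, 5}.

{1, 2, 4, 5}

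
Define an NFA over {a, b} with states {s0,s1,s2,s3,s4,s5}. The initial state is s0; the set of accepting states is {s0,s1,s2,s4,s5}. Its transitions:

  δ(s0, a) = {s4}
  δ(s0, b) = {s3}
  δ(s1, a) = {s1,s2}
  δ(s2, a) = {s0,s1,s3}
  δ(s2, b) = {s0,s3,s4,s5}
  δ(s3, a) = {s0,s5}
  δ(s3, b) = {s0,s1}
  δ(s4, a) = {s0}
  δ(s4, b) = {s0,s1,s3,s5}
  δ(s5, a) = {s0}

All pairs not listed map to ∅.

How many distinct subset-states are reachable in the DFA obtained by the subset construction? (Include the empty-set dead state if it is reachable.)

14

Start state of the DFA: {s0}.
{s0} --a--> {s4}  [new]
{s0} --b--> {s3}  [new]
{s4} --a--> {s0}  [seen]
{s4} --b--> {s0,s1,s3,s5}  [new]
{s3} --a--> {s0,s5}  [new]
{s3} --b--> {s0,s1}  [new]
{s0,s1,s3,s5} --a--> {s0,s1,s2,s4,s5}  [new]
{s0,s1,s3,s5} --b--> {s0,s1,s3}  [new]
{s0,s5} --a--> {s0,s4}  [new]
{s0,s5} --b--> {s3}  [seen]
{s0,s1} --a--> {s1,s2,s4}  [new]
{s0,s1} --b--> {s3}  [seen]
{s0,s1,s2,s4,s5} --a--> {s0,s1,s2,s3,s4}  [new]
{s0,s1,s2,s4,s5} --b--> {s0,s1,s3,s4,s5}  [new]
{s0,s1,s3} --a--> {s0,s1,s2,s4,s5}  [seen]
{s0,s1,s3} --b--> {s0,s1,s3}  [seen]
{s0,s4} --a--> {s0,s4}  [seen]
{s0,s4} --b--> {s0,s1,s3,s5}  [seen]
{s1,s2,s4} --a--> {s0,s1,s2,s3}  [new]
{s1,s2,s4} --b--> {s0,s1,s3,s4,s5}  [seen]
{s0,s1,s2,s3,s4} --a--> {s0,s1,s2,s3,s4,s5}  [new]
{s0,s1,s2,s3,s4} --b--> {s0,s1,s3,s4,s5}  [seen]
{s0,s1,s3,s4,s5} --a--> {s0,s1,s2,s4,s5}  [seen]
{s0,s1,s3,s4,s5} --b--> {s0,s1,s3,s5}  [seen]
{s0,s1,s2,s3} --a--> {s0,s1,s2,s3,s4,s5}  [seen]
{s0,s1,s2,s3} --b--> {s0,s1,s3,s4,s5}  [seen]
{s0,s1,s2,s3,s4,s5} --a--> {s0,s1,s2,s3,s4,s5}  [seen]
{s0,s1,s2,s3,s4,s5} --b--> {s0,s1,s3,s4,s5}  [seen]
Reachable DFA states: {s0}, {s4}, {s3}, {s0,s1,s3,s5}, {s0,s5}, {s0,s1}, {s0,s1,s2,s4,s5}, {s0,s1,s3}, {s0,s4}, {s1,s2,s4}, {s0,s1,s2,s3,s4}, {s0,s1,s3,s4,s5}, {s0,s1,s2,s3}, {s0,s1,s2,s3,s4,s5}.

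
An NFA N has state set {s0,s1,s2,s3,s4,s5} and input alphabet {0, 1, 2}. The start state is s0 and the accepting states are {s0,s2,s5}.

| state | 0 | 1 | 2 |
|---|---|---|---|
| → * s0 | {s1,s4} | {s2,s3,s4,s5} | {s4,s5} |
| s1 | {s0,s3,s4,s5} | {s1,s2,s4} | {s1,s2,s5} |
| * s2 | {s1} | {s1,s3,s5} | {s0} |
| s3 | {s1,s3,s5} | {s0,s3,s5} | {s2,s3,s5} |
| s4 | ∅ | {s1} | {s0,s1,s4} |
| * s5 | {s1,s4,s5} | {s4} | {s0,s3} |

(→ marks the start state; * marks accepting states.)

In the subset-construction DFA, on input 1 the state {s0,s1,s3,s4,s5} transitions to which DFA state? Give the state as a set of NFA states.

δ(s0,1) = {s2,s3,s4,s5}; δ(s1,1) = {s1,s2,s4}; δ(s3,1) = {s0,s3,s5}; δ(s4,1) = {s1}; δ(s5,1) = {s4}.
Union: {s0,s1,s2,s3,s4,s5}.

{s0,s1,s2,s3,s4,s5}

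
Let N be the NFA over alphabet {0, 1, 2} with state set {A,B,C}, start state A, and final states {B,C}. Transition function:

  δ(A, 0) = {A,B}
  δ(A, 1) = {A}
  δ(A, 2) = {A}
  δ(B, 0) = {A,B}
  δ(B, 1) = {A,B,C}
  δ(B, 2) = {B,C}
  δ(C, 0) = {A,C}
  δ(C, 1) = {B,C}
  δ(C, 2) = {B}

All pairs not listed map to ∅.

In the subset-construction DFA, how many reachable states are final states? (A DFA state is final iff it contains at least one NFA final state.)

2

Start state of the DFA: {A}.
{A} --0--> {A,B}  [new]
{A} --1--> {A}  [seen]
{A} --2--> {A}  [seen]
{A,B} --0--> {A,B}  [seen]
{A,B} --1--> {A,B,C}  [new]
{A,B} --2--> {A,B,C}  [seen]
{A,B,C} --0--> {A,B,C}  [seen]
{A,B,C} --1--> {A,B,C}  [seen]
{A,B,C} --2--> {A,B,C}  [seen]
Reachable DFA states: {A}, {A,B}, {A,B,C}.
Accepting DFA states (contain an NFA accepting state): {A,B}, {A,B,C}.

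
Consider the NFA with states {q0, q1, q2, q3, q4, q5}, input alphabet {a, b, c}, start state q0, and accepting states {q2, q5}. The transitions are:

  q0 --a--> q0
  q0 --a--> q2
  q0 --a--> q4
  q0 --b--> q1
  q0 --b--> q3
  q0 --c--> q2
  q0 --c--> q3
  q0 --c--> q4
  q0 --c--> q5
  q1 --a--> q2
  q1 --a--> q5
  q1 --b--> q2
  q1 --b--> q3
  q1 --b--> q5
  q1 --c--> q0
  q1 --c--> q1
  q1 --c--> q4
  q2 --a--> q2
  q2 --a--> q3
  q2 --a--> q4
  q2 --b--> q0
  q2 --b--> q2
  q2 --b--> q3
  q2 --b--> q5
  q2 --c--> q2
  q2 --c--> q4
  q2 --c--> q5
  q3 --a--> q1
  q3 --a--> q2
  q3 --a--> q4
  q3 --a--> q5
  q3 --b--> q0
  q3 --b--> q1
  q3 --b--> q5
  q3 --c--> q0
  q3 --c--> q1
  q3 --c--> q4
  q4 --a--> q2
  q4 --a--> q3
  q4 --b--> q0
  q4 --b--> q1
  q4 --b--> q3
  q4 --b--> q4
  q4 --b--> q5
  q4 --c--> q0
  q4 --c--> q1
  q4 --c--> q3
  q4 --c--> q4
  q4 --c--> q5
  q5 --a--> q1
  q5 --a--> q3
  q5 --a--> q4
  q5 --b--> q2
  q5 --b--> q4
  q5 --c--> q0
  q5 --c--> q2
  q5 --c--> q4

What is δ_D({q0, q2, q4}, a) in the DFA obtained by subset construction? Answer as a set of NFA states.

{q0, q2, q3, q4}

δ(q0,a) = {q0, q2, q4}; δ(q2,a) = {q2, q3, q4}; δ(q4,a) = {q2, q3}.
Union: {q0, q2, q3, q4}.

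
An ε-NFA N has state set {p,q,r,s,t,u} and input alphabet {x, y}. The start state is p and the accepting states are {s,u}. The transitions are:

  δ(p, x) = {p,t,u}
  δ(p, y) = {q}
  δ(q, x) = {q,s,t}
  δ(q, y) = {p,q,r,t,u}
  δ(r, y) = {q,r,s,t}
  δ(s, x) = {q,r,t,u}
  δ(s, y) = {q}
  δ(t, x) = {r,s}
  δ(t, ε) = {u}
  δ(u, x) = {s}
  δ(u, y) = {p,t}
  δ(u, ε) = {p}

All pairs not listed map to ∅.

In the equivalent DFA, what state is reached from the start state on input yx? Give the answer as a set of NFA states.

Start: {p}.
δ(p,y) = {q}.
Union: {q}.
After y: {q}.
δ(q,x) = {q,s,t}.
Union: {q,s,t}.
ε-closure gives {p,q,s,t,u}.
After x: {p,q,s,t,u}.

{p,q,s,t,u}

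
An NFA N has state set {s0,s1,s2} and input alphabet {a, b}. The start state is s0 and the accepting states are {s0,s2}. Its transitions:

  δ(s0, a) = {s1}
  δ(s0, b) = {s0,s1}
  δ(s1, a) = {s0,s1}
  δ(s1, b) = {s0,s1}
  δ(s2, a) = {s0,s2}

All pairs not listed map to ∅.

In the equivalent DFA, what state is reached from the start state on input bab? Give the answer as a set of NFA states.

{s0,s1}

Start: {s0}.
δ(s0,b) = {s0,s1}.
Union: {s0,s1}.
After b: {s0,s1}.
δ(s0,a) = {s1}; δ(s1,a) = {s0,s1}.
Union: {s0,s1}.
After a: {s0,s1}.
δ(s0,b) = {s0,s1}; δ(s1,b) = {s0,s1}.
Union: {s0,s1}.
After b: {s0,s1}.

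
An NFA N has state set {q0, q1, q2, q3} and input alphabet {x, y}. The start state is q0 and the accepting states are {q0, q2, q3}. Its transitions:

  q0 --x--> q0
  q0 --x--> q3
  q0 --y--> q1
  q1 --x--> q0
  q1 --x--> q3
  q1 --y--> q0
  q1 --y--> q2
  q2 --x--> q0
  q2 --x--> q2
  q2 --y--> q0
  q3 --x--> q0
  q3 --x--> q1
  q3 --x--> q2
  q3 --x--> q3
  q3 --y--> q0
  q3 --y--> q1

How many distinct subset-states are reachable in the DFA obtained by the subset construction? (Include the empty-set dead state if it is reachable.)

Start state of the DFA: {q0}.
{q0} --x--> {q0, q3}  [new]
{q0} --y--> {q1}  [new]
{q0, q3} --x--> {q0, q1, q2, q3}  [new]
{q0, q3} --y--> {q0, q1}  [new]
{q1} --x--> {q0, q3}  [seen]
{q1} --y--> {q0, q2}  [new]
{q0, q1, q2, q3} --x--> {q0, q1, q2, q3}  [seen]
{q0, q1, q2, q3} --y--> {q0, q1, q2}  [new]
{q0, q1} --x--> {q0, q3}  [seen]
{q0, q1} --y--> {q0, q1, q2}  [seen]
{q0, q2} --x--> {q0, q2, q3}  [new]
{q0, q2} --y--> {q0, q1}  [seen]
{q0, q1, q2} --x--> {q0, q2, q3}  [seen]
{q0, q1, q2} --y--> {q0, q1, q2}  [seen]
{q0, q2, q3} --x--> {q0, q1, q2, q3}  [seen]
{q0, q2, q3} --y--> {q0, q1}  [seen]
Reachable DFA states: {q0}, {q0, q3}, {q1}, {q0, q1, q2, q3}, {q0, q1}, {q0, q2}, {q0, q1, q2}, {q0, q2, q3}.

8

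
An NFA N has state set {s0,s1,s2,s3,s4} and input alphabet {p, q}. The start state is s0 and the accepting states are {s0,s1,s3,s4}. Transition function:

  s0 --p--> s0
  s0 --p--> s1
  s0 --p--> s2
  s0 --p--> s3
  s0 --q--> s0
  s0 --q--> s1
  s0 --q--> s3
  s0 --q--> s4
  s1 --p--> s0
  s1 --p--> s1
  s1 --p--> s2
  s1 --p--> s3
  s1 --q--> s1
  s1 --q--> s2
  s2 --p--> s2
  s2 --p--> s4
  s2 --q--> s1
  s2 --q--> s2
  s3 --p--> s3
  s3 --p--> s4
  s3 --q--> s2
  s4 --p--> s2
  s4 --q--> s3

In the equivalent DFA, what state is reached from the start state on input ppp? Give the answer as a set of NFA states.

Start: {s0}.
δ(s0,p) = {s0,s1,s2,s3}.
Union: {s0,s1,s2,s3}.
After p: {s0,s1,s2,s3}.
δ(s0,p) = {s0,s1,s2,s3}; δ(s1,p) = {s0,s1,s2,s3}; δ(s2,p) = {s2,s4}; δ(s3,p) = {s3,s4}.
Union: {s0,s1,s2,s3,s4}.
After p: {s0,s1,s2,s3,s4}.
δ(s0,p) = {s0,s1,s2,s3}; δ(s1,p) = {s0,s1,s2,s3}; δ(s2,p) = {s2,s4}; δ(s3,p) = {s3,s4}; δ(s4,p) = {s2}.
Union: {s0,s1,s2,s3,s4}.
After p: {s0,s1,s2,s3,s4}.

{s0,s1,s2,s3,s4}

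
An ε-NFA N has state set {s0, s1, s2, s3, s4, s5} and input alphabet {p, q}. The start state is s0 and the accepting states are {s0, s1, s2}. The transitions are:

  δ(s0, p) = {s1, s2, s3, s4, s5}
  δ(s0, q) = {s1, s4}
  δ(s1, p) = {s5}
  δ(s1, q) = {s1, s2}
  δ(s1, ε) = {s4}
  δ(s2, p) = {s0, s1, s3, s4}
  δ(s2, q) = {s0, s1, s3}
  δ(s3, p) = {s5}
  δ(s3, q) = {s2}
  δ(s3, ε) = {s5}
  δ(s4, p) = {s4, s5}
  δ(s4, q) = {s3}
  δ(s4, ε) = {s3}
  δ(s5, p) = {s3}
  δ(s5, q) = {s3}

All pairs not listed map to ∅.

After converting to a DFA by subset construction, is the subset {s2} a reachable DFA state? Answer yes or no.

Start state of the DFA: {s0} (ε-closure of the NFA start).
{s0} --p--> {s1, s2, s3, s4, s5}  [new]
{s0} --q--> {s1, s3, s4, s5}  [new]
{s1, s2, s3, s4, s5} --p--> {s0, s1, s3, s4, s5}  [new]
{s1, s2, s3, s4, s5} --q--> {s0, s1, s2, s3, s4, s5}  [new]
{s1, s3, s4, s5} --p--> {s3, s4, s5}  [new]
{s1, s3, s4, s5} --q--> {s1, s2, s3, s4, s5}  [seen]
{s0, s1, s3, s4, s5} --p--> {s1, s2, s3, s4, s5}  [seen]
{s0, s1, s3, s4, s5} --q--> {s1, s2, s3, s4, s5}  [seen]
{s0, s1, s2, s3, s4, s5} --p--> {s0, s1, s2, s3, s4, s5}  [seen]
{s0, s1, s2, s3, s4, s5} --q--> {s0, s1, s2, s3, s4, s5}  [seen]
{s3, s4, s5} --p--> {s3, s4, s5}  [seen]
{s3, s4, s5} --q--> {s2, s3, s5}  [new]
{s2, s3, s5} --p--> {s0, s1, s3, s4, s5}  [seen]
{s2, s3, s5} --q--> {s0, s1, s2, s3, s4, s5}  [seen]
Reachable DFA states: {s0}, {s1, s2, s3, s4, s5}, {s1, s3, s4, s5}, {s0, s1, s3, s4, s5}, {s0, s1, s2, s3, s4, s5}, {s3, s4, s5}, {s2, s3, s5}.
{s2} is not among them.

no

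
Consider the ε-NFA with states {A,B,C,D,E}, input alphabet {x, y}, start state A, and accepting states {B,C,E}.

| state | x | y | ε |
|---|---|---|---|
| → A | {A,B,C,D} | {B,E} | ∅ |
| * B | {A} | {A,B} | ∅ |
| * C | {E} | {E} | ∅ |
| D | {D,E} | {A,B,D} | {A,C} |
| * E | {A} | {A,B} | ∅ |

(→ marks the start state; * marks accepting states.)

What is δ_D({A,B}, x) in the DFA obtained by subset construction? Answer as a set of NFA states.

δ(A,x) = {A,B,C,D}; δ(B,x) = {A}.
Union: {A,B,C,D}.

{A,B,C,D}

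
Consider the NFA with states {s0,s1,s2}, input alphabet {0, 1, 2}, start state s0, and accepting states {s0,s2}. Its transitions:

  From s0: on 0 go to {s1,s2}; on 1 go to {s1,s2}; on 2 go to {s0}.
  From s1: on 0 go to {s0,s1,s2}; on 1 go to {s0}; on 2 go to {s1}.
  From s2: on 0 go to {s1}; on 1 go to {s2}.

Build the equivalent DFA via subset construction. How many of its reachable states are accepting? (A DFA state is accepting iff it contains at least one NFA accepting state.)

5

Start state of the DFA: {s0}.
{s0} --0--> {s1,s2}  [new]
{s0} --1--> {s1,s2}  [seen]
{s0} --2--> {s0}  [seen]
{s1,s2} --0--> {s0,s1,s2}  [new]
{s1,s2} --1--> {s0,s2}  [new]
{s1,s2} --2--> {s1}  [new]
{s0,s1,s2} --0--> {s0,s1,s2}  [seen]
{s0,s1,s2} --1--> {s0,s1,s2}  [seen]
{s0,s1,s2} --2--> {s0,s1}  [new]
{s0,s2} --0--> {s1,s2}  [seen]
{s0,s2} --1--> {s1,s2}  [seen]
{s0,s2} --2--> {s0}  [seen]
{s1} --0--> {s0,s1,s2}  [seen]
{s1} --1--> {s0}  [seen]
{s1} --2--> {s1}  [seen]
{s0,s1} --0--> {s0,s1,s2}  [seen]
{s0,s1} --1--> {s0,s1,s2}  [seen]
{s0,s1} --2--> {s0,s1}  [seen]
Reachable DFA states: {s0}, {s1,s2}, {s0,s1,s2}, {s0,s2}, {s1}, {s0,s1}.
Accepting DFA states (contain an NFA accepting state): {s0}, {s1,s2}, {s0,s1,s2}, {s0,s2}, {s0,s1}.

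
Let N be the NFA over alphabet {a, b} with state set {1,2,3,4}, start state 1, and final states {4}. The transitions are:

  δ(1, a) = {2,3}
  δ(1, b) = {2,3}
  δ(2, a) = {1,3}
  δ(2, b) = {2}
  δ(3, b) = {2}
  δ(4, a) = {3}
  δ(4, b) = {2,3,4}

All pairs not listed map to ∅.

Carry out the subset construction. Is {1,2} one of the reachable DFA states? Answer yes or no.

no

Start state of the DFA: {1}.
{1} --a--> {2,3}  [new]
{1} --b--> {2,3}  [seen]
{2,3} --a--> {1,3}  [new]
{2,3} --b--> {2}  [new]
{1,3} --a--> {2,3}  [seen]
{1,3} --b--> {2,3}  [seen]
{2} --a--> {1,3}  [seen]
{2} --b--> {2}  [seen]
Reachable DFA states: {1}, {2,3}, {1,3}, {2}.
{1,2} is not among them.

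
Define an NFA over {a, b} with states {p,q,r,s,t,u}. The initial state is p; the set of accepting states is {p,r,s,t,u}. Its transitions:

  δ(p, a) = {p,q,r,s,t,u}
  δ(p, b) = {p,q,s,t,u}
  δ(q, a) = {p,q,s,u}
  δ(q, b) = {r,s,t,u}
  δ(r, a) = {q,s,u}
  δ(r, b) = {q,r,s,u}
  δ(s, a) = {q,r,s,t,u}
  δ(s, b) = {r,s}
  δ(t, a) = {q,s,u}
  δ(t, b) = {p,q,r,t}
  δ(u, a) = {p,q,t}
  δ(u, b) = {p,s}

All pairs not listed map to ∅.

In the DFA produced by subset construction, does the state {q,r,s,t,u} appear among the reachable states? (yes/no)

no

Start state of the DFA: {p}.
{p} --a--> {p,q,r,s,t,u}  [new]
{p} --b--> {p,q,s,t,u}  [new]
{p,q,r,s,t,u} --a--> {p,q,r,s,t,u}  [seen]
{p,q,r,s,t,u} --b--> {p,q,r,s,t,u}  [seen]
{p,q,s,t,u} --a--> {p,q,r,s,t,u}  [seen]
{p,q,s,t,u} --b--> {p,q,r,s,t,u}  [seen]
Reachable DFA states: {p}, {p,q,r,s,t,u}, {p,q,s,t,u}.
{q,r,s,t,u} is not among them.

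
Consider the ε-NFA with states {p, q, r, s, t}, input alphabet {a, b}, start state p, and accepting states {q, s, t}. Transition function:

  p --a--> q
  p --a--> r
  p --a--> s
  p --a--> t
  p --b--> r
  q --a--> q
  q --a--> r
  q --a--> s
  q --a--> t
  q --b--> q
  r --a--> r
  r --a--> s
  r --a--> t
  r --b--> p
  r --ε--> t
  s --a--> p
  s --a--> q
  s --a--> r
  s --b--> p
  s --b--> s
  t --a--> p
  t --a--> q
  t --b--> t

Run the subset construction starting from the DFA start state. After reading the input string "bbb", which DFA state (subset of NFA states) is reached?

Start: {p}.
δ(p,b) = {r}.
Union: {r}.
ε-closure gives {r, t}.
After b: {r, t}.
δ(r,b) = {p}; δ(t,b) = {t}.
Union: {p, t}.
After b: {p, t}.
δ(p,b) = {r}; δ(t,b) = {t}.
Union: {r, t}.
After b: {r, t}.

{r, t}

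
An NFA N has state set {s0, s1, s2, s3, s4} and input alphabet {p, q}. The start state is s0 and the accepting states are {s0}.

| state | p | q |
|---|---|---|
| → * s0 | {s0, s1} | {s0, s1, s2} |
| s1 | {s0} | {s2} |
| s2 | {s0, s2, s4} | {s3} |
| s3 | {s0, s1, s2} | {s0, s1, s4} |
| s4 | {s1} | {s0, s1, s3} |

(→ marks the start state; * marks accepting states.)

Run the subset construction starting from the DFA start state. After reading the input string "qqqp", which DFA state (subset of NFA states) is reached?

Start: {s0}.
δ(s0,q) = {s0, s1, s2}.
Union: {s0, s1, s2}.
After q: {s0, s1, s2}.
δ(s0,q) = {s0, s1, s2}; δ(s1,q) = {s2}; δ(s2,q) = {s3}.
Union: {s0, s1, s2, s3}.
After q: {s0, s1, s2, s3}.
δ(s0,q) = {s0, s1, s2}; δ(s1,q) = {s2}; δ(s2,q) = {s3}; δ(s3,q) = {s0, s1, s4}.
Union: {s0, s1, s2, s3, s4}.
After q: {s0, s1, s2, s3, s4}.
δ(s0,p) = {s0, s1}; δ(s1,p) = {s0}; δ(s2,p) = {s0, s2, s4}; δ(s3,p) = {s0, s1, s2}; δ(s4,p) = {s1}.
Union: {s0, s1, s2, s4}.
After p: {s0, s1, s2, s4}.

{s0, s1, s2, s4}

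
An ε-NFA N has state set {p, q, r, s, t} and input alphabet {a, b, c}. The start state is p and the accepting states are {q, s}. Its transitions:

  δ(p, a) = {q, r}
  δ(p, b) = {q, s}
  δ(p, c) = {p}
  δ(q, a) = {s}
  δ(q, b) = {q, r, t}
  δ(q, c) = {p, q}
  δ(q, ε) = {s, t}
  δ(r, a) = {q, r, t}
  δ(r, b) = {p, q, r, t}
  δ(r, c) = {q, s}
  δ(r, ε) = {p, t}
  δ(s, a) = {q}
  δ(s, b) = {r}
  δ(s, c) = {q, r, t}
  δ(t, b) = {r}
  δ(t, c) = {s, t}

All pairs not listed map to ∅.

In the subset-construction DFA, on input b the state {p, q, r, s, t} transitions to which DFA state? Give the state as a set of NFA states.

{p, q, r, s, t}

δ(p,b) = {q, s}; δ(q,b) = {q, r, t}; δ(r,b) = {p, q, r, t}; δ(s,b) = {r}; δ(t,b) = {r}.
Union: {p, q, r, s, t}.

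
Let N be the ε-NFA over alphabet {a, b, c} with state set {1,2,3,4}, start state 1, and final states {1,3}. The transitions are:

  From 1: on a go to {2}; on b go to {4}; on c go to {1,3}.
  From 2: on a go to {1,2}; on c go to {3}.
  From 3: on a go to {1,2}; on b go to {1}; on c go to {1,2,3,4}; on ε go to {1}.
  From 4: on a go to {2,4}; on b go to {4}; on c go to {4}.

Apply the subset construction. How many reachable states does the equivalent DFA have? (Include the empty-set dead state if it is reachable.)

Start state of the DFA: {1} (ε-closure of the NFA start).
{1} --a--> {2}  [new]
{1} --b--> {4}  [new]
{1} --c--> {1,3}  [new]
{2} --a--> {1,2}  [new]
{2} --b--> ∅  [new]
{2} --c--> {1,3}  [seen]
{4} --a--> {2,4}  [new]
{4} --b--> {4}  [seen]
{4} --c--> {4}  [seen]
{1,3} --a--> {1,2}  [seen]
{1,3} --b--> {1,4}  [new]
{1,3} --c--> {1,2,3,4}  [new]
{1,2} --a--> {1,2}  [seen]
{1,2} --b--> {4}  [seen]
{1,2} --c--> {1,3}  [seen]
∅ --a--> ∅  [seen]
∅ --b--> ∅  [seen]
∅ --c--> ∅  [seen]
{2,4} --a--> {1,2,4}  [new]
{2,4} --b--> {4}  [seen]
{2,4} --c--> {1,3,4}  [new]
{1,4} --a--> {2,4}  [seen]
{1,4} --b--> {4}  [seen]
{1,4} --c--> {1,3,4}  [seen]
{1,2,3,4} --a--> {1,2,4}  [seen]
{1,2,3,4} --b--> {1,4}  [seen]
{1,2,3,4} --c--> {1,2,3,4}  [seen]
{1,2,4} --a--> {1,2,4}  [seen]
{1,2,4} --b--> {4}  [seen]
{1,2,4} --c--> {1,3,4}  [seen]
{1,3,4} --a--> {1,2,4}  [seen]
{1,3,4} --b--> {1,4}  [seen]
{1,3,4} --c--> {1,2,3,4}  [seen]
Reachable DFA states: {1}, {2}, {4}, {1,3}, {1,2}, ∅, {2,4}, {1,4}, {1,2,3,4}, {1,2,4}, {1,3,4}.

11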